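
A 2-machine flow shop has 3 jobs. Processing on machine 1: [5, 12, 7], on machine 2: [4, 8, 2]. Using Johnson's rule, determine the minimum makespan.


Apply Johnson's rule:
  Group 1 (a <= b): []
  Group 2 (a > b): [(2, 12, 8), (1, 5, 4), (3, 7, 2)]
Optimal job order: [2, 1, 3]
Schedule:
  Job 2: M1 done at 12, M2 done at 20
  Job 1: M1 done at 17, M2 done at 24
  Job 3: M1 done at 24, M2 done at 26
Makespan = 26

26


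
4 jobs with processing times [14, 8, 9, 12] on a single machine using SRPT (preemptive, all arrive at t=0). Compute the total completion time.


Since all jobs arrive at t=0, SRPT equals SPT ordering.
SPT order: [8, 9, 12, 14]
Completion times:
  Job 1: p=8, C=8
  Job 2: p=9, C=17
  Job 3: p=12, C=29
  Job 4: p=14, C=43
Total completion time = 8 + 17 + 29 + 43 = 97

97


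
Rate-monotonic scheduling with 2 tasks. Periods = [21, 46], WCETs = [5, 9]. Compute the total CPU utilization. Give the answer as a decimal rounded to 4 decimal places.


Compute individual utilizations (exact fractions):
  Task 1: C/T = 5/21 (approx. 0.2381)
  Task 2: C/T = 9/46 (approx. 0.1957)
Total utilization U = 5/21 + 9/46 = 419/966
Rounded to 4 decimal places: U = 0.4337
RM (Liu & Layland) bound for 2 tasks = 0.828427; compare with U = 419/966 (approx. 0.433747)
U <= bound, so schedulable by RM sufficient condition.

0.4337


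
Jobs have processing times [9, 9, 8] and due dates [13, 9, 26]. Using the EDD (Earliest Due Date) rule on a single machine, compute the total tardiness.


Sort by due date (EDD order): [(9, 9), (9, 13), (8, 26)]
Compute completion times and tardiness:
  Job 1: p=9, d=9, C=9, tardiness=max(0,9-9)=0
  Job 2: p=9, d=13, C=18, tardiness=max(0,18-13)=5
  Job 3: p=8, d=26, C=26, tardiness=max(0,26-26)=0
Total tardiness = 5

5


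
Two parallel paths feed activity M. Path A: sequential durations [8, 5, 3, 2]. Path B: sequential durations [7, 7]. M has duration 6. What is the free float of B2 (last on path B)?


ES(B2) = sum of predecessors on chain B = 7
EF(B2) = ES + duration = 7 + 7 = 14
Successor of B2 is M. ES(M) = max(sum(A), sum(B)) = max(18, 14) = 18
Free float = ES(successor) - EF(current) = 18 - 14 = 4

4


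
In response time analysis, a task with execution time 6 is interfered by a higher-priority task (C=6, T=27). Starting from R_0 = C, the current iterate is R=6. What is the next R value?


R_next = C + ceil(R_prev / T_hp) * C_hp
ceil(6 / 27) = ceil(0.2222) = 1
Interference = 1 * 6 = 6
R_next = 6 + 6 = 12

12


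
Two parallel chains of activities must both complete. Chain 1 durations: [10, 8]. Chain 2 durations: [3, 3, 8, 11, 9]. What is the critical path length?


Path A total = 10 + 8 = 18
Path B total = 3 + 3 + 8 + 11 + 9 = 34
Critical path = longest path = max(18, 34) = 34

34


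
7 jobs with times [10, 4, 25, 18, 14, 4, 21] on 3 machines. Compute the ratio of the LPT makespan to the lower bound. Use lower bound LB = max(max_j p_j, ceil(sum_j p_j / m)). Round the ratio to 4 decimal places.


LPT order: [25, 21, 18, 14, 10, 4, 4]
Machine loads after assignment: [33, 31, 32]
LPT makespan = 33
Lower bound = max(max_job, ceil(total/3)) = max(25, 32) = 32
Ratio = 33 / 32 = 1.0313

1.0313


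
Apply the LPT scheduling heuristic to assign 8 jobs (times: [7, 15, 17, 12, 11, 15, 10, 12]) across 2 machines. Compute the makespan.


Sort jobs in decreasing order (LPT): [17, 15, 15, 12, 12, 11, 10, 7]
Assign each job to the least loaded machine:
  Machine 1: jobs [17, 12, 12, 10], load = 51
  Machine 2: jobs [15, 15, 11, 7], load = 48
Makespan = max load = 51

51


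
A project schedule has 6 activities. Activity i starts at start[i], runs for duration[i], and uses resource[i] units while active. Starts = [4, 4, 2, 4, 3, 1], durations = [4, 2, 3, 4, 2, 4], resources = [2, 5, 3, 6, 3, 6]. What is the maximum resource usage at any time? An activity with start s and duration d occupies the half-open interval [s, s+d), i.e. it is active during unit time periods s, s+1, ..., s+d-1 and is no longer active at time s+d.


Each activity i is active on [start_i, start_i + duration_i).
Compute total resource usage per time slot:
  t=0: active resources = [], total = 0
  t=1: active resources = [6], total = 6
  t=2: active resources = [3, 6], total = 9
  t=3: active resources = [3, 3, 6], total = 12
  t=4: active resources = [2, 5, 3, 6, 3, 6], total = 25
  t=5: active resources = [2, 5, 6], total = 13
  t=6: active resources = [2, 6], total = 8
  t=7: active resources = [2, 6], total = 8
Peak resource demand = 25

25


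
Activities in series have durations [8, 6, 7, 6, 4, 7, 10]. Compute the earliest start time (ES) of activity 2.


Activity 2 starts after activities 1 through 1 complete.
Predecessor durations: [8]
ES = 8 = 8

8


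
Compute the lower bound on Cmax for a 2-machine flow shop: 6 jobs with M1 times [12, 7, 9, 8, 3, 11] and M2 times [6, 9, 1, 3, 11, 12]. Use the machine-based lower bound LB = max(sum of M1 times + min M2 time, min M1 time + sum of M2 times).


LB1 = sum(M1 times) + min(M2 times) = 50 + 1 = 51
LB2 = min(M1 times) + sum(M2 times) = 3 + 42 = 45
Lower bound = max(LB1, LB2) = max(51, 45) = 51

51


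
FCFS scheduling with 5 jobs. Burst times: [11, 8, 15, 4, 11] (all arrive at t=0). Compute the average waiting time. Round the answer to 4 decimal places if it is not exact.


FCFS order (as given): [11, 8, 15, 4, 11]
Waiting times:
  Job 1: wait = 0
  Job 2: wait = 11
  Job 3: wait = 19
  Job 4: wait = 34
  Job 5: wait = 38
Sum of waiting times = 102
Average waiting time = 102/5 = 20.4

20.4


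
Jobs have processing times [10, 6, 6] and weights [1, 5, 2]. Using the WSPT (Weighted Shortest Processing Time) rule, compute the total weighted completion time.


Compute p/w ratios and sort ascending (WSPT): [(6, 5), (6, 2), (10, 1)]
Compute weighted completion times:
  Job (p=6,w=5): C=6, w*C=5*6=30
  Job (p=6,w=2): C=12, w*C=2*12=24
  Job (p=10,w=1): C=22, w*C=1*22=22
Total weighted completion time = 76

76


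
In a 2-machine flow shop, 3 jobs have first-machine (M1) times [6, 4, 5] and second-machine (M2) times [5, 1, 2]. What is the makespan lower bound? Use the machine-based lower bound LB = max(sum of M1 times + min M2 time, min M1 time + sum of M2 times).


LB1 = sum(M1 times) + min(M2 times) = 15 + 1 = 16
LB2 = min(M1 times) + sum(M2 times) = 4 + 8 = 12
Lower bound = max(LB1, LB2) = max(16, 12) = 16

16


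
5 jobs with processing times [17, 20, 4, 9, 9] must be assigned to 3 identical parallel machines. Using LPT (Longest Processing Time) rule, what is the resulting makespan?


Sort jobs in decreasing order (LPT): [20, 17, 9, 9, 4]
Assign each job to the least loaded machine:
  Machine 1: jobs [20], load = 20
  Machine 2: jobs [17, 4], load = 21
  Machine 3: jobs [9, 9], load = 18
Makespan = max load = 21

21


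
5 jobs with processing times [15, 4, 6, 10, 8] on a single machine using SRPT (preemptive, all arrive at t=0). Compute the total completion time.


Since all jobs arrive at t=0, SRPT equals SPT ordering.
SPT order: [4, 6, 8, 10, 15]
Completion times:
  Job 1: p=4, C=4
  Job 2: p=6, C=10
  Job 3: p=8, C=18
  Job 4: p=10, C=28
  Job 5: p=15, C=43
Total completion time = 4 + 10 + 18 + 28 + 43 = 103

103


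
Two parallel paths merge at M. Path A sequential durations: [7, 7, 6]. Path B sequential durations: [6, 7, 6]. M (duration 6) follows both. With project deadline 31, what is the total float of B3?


Forward pass: ES(B3) = sum of predecessors on chain B = 13
EF = ES + duration = 13 + 6 = 19
Backward pass: LF(M) = deadline = 31; LS(M) = 31 - 6 = 25
LF(B3) = LS(M) - sum(successors on chain B) = 25 - 0 = 25
LS = LF - duration = 25 - 6 = 19
Total float = LS - ES = 19 - 13 = 6

6


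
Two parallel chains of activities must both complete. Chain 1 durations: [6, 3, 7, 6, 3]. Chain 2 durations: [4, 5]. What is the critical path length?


Path A total = 6 + 3 + 7 + 6 + 3 = 25
Path B total = 4 + 5 = 9
Critical path = longest path = max(25, 9) = 25

25


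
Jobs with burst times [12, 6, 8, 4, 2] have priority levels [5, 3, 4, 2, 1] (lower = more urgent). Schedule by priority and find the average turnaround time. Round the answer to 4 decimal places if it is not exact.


Sort by priority (ascending = highest first):
Order: [(1, 2), (2, 4), (3, 6), (4, 8), (5, 12)]
Completion times:
  Priority 1, burst=2, C=2
  Priority 2, burst=4, C=6
  Priority 3, burst=6, C=12
  Priority 4, burst=8, C=20
  Priority 5, burst=12, C=32
Average turnaround = 72/5 = 14.4

14.4


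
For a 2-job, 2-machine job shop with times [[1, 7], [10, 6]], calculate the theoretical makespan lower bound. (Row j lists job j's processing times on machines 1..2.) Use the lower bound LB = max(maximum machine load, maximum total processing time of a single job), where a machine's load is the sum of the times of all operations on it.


Machine loads:
  Machine 1: 1 + 10 = 11
  Machine 2: 7 + 6 = 13
Max machine load = 13
Job totals:
  Job 1: 8
  Job 2: 16
Max job total = 16
Lower bound = max(13, 16) = 16

16


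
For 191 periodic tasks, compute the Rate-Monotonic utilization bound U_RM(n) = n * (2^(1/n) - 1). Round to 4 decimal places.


Compute 2^(1/191) = 1.0036356358
Subtract 1: 1.0036356358 - 1 = 0.0036356358
Multiply by n: 191 * 0.0036356358 = 0.6944064378
Round to 4 dp: 0.6944

0.6944


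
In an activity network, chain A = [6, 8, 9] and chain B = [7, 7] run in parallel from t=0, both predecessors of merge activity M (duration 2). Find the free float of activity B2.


ES(B2) = sum of predecessors on chain B = 7
EF(B2) = ES + duration = 7 + 7 = 14
Successor of B2 is M. ES(M) = max(sum(A), sum(B)) = max(23, 14) = 23
Free float = ES(successor) - EF(current) = 23 - 14 = 9

9


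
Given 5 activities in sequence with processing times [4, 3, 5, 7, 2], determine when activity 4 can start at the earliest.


Activity 4 starts after activities 1 through 3 complete.
Predecessor durations: [4, 3, 5]
ES = 4 + 3 + 5 = 12

12


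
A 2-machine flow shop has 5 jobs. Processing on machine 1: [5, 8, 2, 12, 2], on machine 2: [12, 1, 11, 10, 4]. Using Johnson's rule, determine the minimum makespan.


Apply Johnson's rule:
  Group 1 (a <= b): [(3, 2, 11), (5, 2, 4), (1, 5, 12)]
  Group 2 (a > b): [(4, 12, 10), (2, 8, 1)]
Optimal job order: [3, 5, 1, 4, 2]
Schedule:
  Job 3: M1 done at 2, M2 done at 13
  Job 5: M1 done at 4, M2 done at 17
  Job 1: M1 done at 9, M2 done at 29
  Job 4: M1 done at 21, M2 done at 39
  Job 2: M1 done at 29, M2 done at 40
Makespan = 40

40


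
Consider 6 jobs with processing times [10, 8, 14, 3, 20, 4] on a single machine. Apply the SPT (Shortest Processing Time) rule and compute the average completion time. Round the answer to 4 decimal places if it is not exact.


Sort jobs by processing time (SPT order): [3, 4, 8, 10, 14, 20]
Compute completion times sequentially:
  Job 1: processing = 3, completes at 3
  Job 2: processing = 4, completes at 7
  Job 3: processing = 8, completes at 15
  Job 4: processing = 10, completes at 25
  Job 5: processing = 14, completes at 39
  Job 6: processing = 20, completes at 59
Sum of completion times = 148
Average completion time = 148/6 = 24.6667

24.6667


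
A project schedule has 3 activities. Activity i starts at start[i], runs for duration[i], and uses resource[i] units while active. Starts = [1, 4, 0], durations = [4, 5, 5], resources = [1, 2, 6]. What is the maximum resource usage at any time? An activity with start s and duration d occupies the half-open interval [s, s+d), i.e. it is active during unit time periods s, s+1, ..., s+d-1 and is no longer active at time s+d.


Each activity i is active on [start_i, start_i + duration_i).
Compute total resource usage per time slot:
  t=0: active resources = [6], total = 6
  t=1: active resources = [1, 6], total = 7
  t=2: active resources = [1, 6], total = 7
  t=3: active resources = [1, 6], total = 7
  t=4: active resources = [1, 2, 6], total = 9
  t=5: active resources = [2], total = 2
  t=6: active resources = [2], total = 2
  t=7: active resources = [2], total = 2
  t=8: active resources = [2], total = 2
Peak resource demand = 9

9


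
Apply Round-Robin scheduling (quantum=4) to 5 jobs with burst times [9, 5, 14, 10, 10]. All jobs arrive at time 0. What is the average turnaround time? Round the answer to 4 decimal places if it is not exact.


Time quantum = 4
Execution trace:
  J1 runs 4 units, time = 4
  J2 runs 4 units, time = 8
  J3 runs 4 units, time = 12
  J4 runs 4 units, time = 16
  J5 runs 4 units, time = 20
  J1 runs 4 units, time = 24
  J2 runs 1 units, time = 25
  J3 runs 4 units, time = 29
  J4 runs 4 units, time = 33
  J5 runs 4 units, time = 37
  J1 runs 1 units, time = 38
  J3 runs 4 units, time = 42
  J4 runs 2 units, time = 44
  J5 runs 2 units, time = 46
  J3 runs 2 units, time = 48
Finish times: [38, 25, 48, 44, 46]
Average turnaround = 201/5 = 40.2

40.2


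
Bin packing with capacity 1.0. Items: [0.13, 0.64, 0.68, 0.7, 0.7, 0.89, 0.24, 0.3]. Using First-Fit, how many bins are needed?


Place items sequentially using First-Fit:
  Item 0.13 -> new Bin 1
  Item 0.64 -> Bin 1 (now 0.77)
  Item 0.68 -> new Bin 2
  Item 0.7 -> new Bin 3
  Item 0.7 -> new Bin 4
  Item 0.89 -> new Bin 5
  Item 0.24 -> Bin 2 (now 0.92)
  Item 0.3 -> Bin 3 (now 1.0)
Total bins used = 5

5


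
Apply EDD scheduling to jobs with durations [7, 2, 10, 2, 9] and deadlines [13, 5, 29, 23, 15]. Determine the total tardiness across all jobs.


Sort by due date (EDD order): [(2, 5), (7, 13), (9, 15), (2, 23), (10, 29)]
Compute completion times and tardiness:
  Job 1: p=2, d=5, C=2, tardiness=max(0,2-5)=0
  Job 2: p=7, d=13, C=9, tardiness=max(0,9-13)=0
  Job 3: p=9, d=15, C=18, tardiness=max(0,18-15)=3
  Job 4: p=2, d=23, C=20, tardiness=max(0,20-23)=0
  Job 5: p=10, d=29, C=30, tardiness=max(0,30-29)=1
Total tardiness = 4

4


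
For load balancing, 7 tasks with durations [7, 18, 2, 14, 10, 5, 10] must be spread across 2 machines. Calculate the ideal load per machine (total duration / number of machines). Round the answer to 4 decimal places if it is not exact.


Total processing time = 7 + 18 + 2 + 14 + 10 + 5 + 10 = 66
Number of machines = 2
Ideal balanced load = 66 / 2 = 33.0

33.0


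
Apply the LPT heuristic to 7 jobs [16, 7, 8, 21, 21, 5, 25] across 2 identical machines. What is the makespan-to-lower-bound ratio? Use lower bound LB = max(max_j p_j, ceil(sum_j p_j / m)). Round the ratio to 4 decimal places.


LPT order: [25, 21, 21, 16, 8, 7, 5]
Machine loads after assignment: [54, 49]
LPT makespan = 54
Lower bound = max(max_job, ceil(total/2)) = max(25, 52) = 52
Ratio = 54 / 52 = 1.0385

1.0385


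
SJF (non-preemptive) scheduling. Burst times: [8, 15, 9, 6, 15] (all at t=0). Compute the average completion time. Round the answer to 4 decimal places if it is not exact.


SJF order (ascending): [6, 8, 9, 15, 15]
Completion times:
  Job 1: burst=6, C=6
  Job 2: burst=8, C=14
  Job 3: burst=9, C=23
  Job 4: burst=15, C=38
  Job 5: burst=15, C=53
Average completion = 134/5 = 26.8

26.8


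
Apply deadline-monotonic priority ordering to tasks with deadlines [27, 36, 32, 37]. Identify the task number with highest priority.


Sort tasks by relative deadline (ascending):
  Task 1: deadline = 27
  Task 3: deadline = 32
  Task 2: deadline = 36
  Task 4: deadline = 37
Priority order (highest first): [1, 3, 2, 4]
Highest priority task = 1

1


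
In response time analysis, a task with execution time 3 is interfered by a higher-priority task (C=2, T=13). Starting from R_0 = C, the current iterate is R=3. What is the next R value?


R_next = C + ceil(R_prev / T_hp) * C_hp
ceil(3 / 13) = ceil(0.2308) = 1
Interference = 1 * 2 = 2
R_next = 3 + 2 = 5

5


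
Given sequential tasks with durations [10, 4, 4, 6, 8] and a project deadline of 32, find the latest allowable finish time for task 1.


LF(activity 1) = deadline - sum of successor durations
Successors: activities 2 through 5 with durations [4, 4, 6, 8]
Sum of successor durations = 22
LF = 32 - 22 = 10

10


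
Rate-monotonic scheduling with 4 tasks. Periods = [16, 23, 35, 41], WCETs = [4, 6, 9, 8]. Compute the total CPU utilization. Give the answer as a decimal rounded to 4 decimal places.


Compute individual utilizations (exact fractions):
  Task 1: C/T = 4/16 = 1/4 (approx. 0.25)
  Task 2: C/T = 6/23 (approx. 0.2609)
  Task 3: C/T = 9/35 (approx. 0.2571)
  Task 4: C/T = 8/41 (approx. 0.1951)
Total utilization U = 1/4 + 6/23 + 9/35 + 8/41 = 127153/132020
Rounded to 4 decimal places: U = 0.9631
RM (Liu & Layland) bound for 4 tasks = 0.756828; compare with U = 127153/132020 (approx. 0.963134)
bound < U <= 1, so the RM sufficient condition is not met (inconclusive; an exact test such as response-time analysis is needed).

0.9631


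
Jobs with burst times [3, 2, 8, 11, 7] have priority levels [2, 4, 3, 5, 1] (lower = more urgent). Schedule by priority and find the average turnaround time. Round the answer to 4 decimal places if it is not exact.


Sort by priority (ascending = highest first):
Order: [(1, 7), (2, 3), (3, 8), (4, 2), (5, 11)]
Completion times:
  Priority 1, burst=7, C=7
  Priority 2, burst=3, C=10
  Priority 3, burst=8, C=18
  Priority 4, burst=2, C=20
  Priority 5, burst=11, C=31
Average turnaround = 86/5 = 17.2

17.2


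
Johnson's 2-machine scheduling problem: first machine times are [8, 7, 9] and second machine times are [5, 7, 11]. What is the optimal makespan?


Apply Johnson's rule:
  Group 1 (a <= b): [(2, 7, 7), (3, 9, 11)]
  Group 2 (a > b): [(1, 8, 5)]
Optimal job order: [2, 3, 1]
Schedule:
  Job 2: M1 done at 7, M2 done at 14
  Job 3: M1 done at 16, M2 done at 27
  Job 1: M1 done at 24, M2 done at 32
Makespan = 32

32


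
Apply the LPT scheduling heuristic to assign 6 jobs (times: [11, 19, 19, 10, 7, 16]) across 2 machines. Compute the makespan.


Sort jobs in decreasing order (LPT): [19, 19, 16, 11, 10, 7]
Assign each job to the least loaded machine:
  Machine 1: jobs [19, 16, 7], load = 42
  Machine 2: jobs [19, 11, 10], load = 40
Makespan = max load = 42

42


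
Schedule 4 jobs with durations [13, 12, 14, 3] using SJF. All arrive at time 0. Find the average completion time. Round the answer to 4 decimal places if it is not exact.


SJF order (ascending): [3, 12, 13, 14]
Completion times:
  Job 1: burst=3, C=3
  Job 2: burst=12, C=15
  Job 3: burst=13, C=28
  Job 4: burst=14, C=42
Average completion = 88/4 = 22.0

22.0


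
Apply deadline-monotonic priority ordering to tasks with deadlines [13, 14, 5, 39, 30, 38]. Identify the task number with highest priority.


Sort tasks by relative deadline (ascending):
  Task 3: deadline = 5
  Task 1: deadline = 13
  Task 2: deadline = 14
  Task 5: deadline = 30
  Task 6: deadline = 38
  Task 4: deadline = 39
Priority order (highest first): [3, 1, 2, 5, 6, 4]
Highest priority task = 3

3


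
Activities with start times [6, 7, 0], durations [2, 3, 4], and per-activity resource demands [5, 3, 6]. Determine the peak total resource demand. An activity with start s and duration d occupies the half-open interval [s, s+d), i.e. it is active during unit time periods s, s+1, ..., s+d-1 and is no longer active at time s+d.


Each activity i is active on [start_i, start_i + duration_i).
Compute total resource usage per time slot:
  t=0: active resources = [6], total = 6
  t=1: active resources = [6], total = 6
  t=2: active resources = [6], total = 6
  t=3: active resources = [6], total = 6
  t=4: active resources = [], total = 0
  t=5: active resources = [], total = 0
  t=6: active resources = [5], total = 5
  t=7: active resources = [5, 3], total = 8
  t=8: active resources = [3], total = 3
  t=9: active resources = [3], total = 3
Peak resource demand = 8

8


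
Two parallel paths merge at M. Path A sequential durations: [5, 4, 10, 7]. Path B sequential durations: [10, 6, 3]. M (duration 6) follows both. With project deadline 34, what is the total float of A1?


Forward pass: ES(A1) = sum of predecessors on chain A = 0
EF = ES + duration = 0 + 5 = 5
Backward pass: LF(M) = deadline = 34; LS(M) = 34 - 6 = 28
LF(A1) = LS(M) - sum(successors on chain A) = 28 - 21 = 7
LS = LF - duration = 7 - 5 = 2
Total float = LS - ES = 2 - 0 = 2

2


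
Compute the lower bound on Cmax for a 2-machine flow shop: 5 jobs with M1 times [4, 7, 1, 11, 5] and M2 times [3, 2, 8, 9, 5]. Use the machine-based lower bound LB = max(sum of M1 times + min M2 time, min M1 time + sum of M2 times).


LB1 = sum(M1 times) + min(M2 times) = 28 + 2 = 30
LB2 = min(M1 times) + sum(M2 times) = 1 + 27 = 28
Lower bound = max(LB1, LB2) = max(30, 28) = 30

30


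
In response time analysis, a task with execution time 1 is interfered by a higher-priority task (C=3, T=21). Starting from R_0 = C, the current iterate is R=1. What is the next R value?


R_next = C + ceil(R_prev / T_hp) * C_hp
ceil(1 / 21) = ceil(0.0476) = 1
Interference = 1 * 3 = 3
R_next = 1 + 3 = 4

4


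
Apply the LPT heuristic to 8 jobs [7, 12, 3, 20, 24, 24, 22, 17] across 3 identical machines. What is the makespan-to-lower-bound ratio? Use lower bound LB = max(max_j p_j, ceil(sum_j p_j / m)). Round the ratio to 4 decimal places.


LPT order: [24, 24, 22, 20, 17, 12, 7, 3]
Machine loads after assignment: [44, 43, 42]
LPT makespan = 44
Lower bound = max(max_job, ceil(total/3)) = max(24, 43) = 43
Ratio = 44 / 43 = 1.0233

1.0233


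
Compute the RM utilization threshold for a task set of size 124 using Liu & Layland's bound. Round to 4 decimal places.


Compute 2^(1/124) = 1.0056055492
Subtract 1: 1.0056055492 - 1 = 0.0056055492
Multiply by n: 124 * 0.0056055492 = 0.6950881008
Round to 4 dp: 0.6951

0.6951


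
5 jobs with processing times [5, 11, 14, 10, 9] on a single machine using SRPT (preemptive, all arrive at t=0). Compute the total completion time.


Since all jobs arrive at t=0, SRPT equals SPT ordering.
SPT order: [5, 9, 10, 11, 14]
Completion times:
  Job 1: p=5, C=5
  Job 2: p=9, C=14
  Job 3: p=10, C=24
  Job 4: p=11, C=35
  Job 5: p=14, C=49
Total completion time = 5 + 14 + 24 + 35 + 49 = 127

127


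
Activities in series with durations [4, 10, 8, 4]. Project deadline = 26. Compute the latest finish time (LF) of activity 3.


LF(activity 3) = deadline - sum of successor durations
Successors: activities 4 through 4 with durations [4]
Sum of successor durations = 4
LF = 26 - 4 = 22

22


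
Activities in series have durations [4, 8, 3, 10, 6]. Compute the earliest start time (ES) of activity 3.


Activity 3 starts after activities 1 through 2 complete.
Predecessor durations: [4, 8]
ES = 4 + 8 = 12

12


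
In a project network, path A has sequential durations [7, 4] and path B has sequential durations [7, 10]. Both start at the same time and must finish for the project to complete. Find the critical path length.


Path A total = 7 + 4 = 11
Path B total = 7 + 10 = 17
Critical path = longest path = max(11, 17) = 17

17


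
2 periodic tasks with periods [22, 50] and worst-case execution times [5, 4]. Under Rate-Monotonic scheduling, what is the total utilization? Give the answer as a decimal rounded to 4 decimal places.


Compute individual utilizations (exact fractions):
  Task 1: C/T = 5/22 (approx. 0.2273)
  Task 2: C/T = 4/50 = 2/25 (approx. 0.08)
Total utilization U = 5/22 + 2/25 = 169/550
Rounded to 4 decimal places: U = 0.3073
RM (Liu & Layland) bound for 2 tasks = 0.828427; compare with U = 169/550 (approx. 0.307273)
U <= bound, so schedulable by RM sufficient condition.

0.3073


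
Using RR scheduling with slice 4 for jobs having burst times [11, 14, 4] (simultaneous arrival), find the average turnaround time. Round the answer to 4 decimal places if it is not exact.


Time quantum = 4
Execution trace:
  J1 runs 4 units, time = 4
  J2 runs 4 units, time = 8
  J3 runs 4 units, time = 12
  J1 runs 4 units, time = 16
  J2 runs 4 units, time = 20
  J1 runs 3 units, time = 23
  J2 runs 4 units, time = 27
  J2 runs 2 units, time = 29
Finish times: [23, 29, 12]
Average turnaround = 64/3 = 21.3333

21.3333


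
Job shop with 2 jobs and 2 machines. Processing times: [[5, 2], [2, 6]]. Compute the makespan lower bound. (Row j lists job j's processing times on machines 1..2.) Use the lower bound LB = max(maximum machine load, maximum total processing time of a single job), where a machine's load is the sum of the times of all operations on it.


Machine loads:
  Machine 1: 5 + 2 = 7
  Machine 2: 2 + 6 = 8
Max machine load = 8
Job totals:
  Job 1: 7
  Job 2: 8
Max job total = 8
Lower bound = max(8, 8) = 8

8


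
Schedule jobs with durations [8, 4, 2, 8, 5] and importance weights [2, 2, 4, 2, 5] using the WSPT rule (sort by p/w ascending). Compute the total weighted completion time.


Compute p/w ratios and sort ascending (WSPT): [(2, 4), (5, 5), (4, 2), (8, 2), (8, 2)]
Compute weighted completion times:
  Job (p=2,w=4): C=2, w*C=4*2=8
  Job (p=5,w=5): C=7, w*C=5*7=35
  Job (p=4,w=2): C=11, w*C=2*11=22
  Job (p=8,w=2): C=19, w*C=2*19=38
  Job (p=8,w=2): C=27, w*C=2*27=54
Total weighted completion time = 157

157


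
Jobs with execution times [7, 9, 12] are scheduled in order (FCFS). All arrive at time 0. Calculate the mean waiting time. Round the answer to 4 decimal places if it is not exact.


FCFS order (as given): [7, 9, 12]
Waiting times:
  Job 1: wait = 0
  Job 2: wait = 7
  Job 3: wait = 16
Sum of waiting times = 23
Average waiting time = 23/3 = 7.6667

7.6667


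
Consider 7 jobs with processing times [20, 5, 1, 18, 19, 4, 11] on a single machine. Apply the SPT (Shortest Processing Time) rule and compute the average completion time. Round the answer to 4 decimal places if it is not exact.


Sort jobs by processing time (SPT order): [1, 4, 5, 11, 18, 19, 20]
Compute completion times sequentially:
  Job 1: processing = 1, completes at 1
  Job 2: processing = 4, completes at 5
  Job 3: processing = 5, completes at 10
  Job 4: processing = 11, completes at 21
  Job 5: processing = 18, completes at 39
  Job 6: processing = 19, completes at 58
  Job 7: processing = 20, completes at 78
Sum of completion times = 212
Average completion time = 212/7 = 30.2857

30.2857


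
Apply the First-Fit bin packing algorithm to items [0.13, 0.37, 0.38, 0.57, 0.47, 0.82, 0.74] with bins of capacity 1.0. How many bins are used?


Place items sequentially using First-Fit:
  Item 0.13 -> new Bin 1
  Item 0.37 -> Bin 1 (now 0.5)
  Item 0.38 -> Bin 1 (now 0.88)
  Item 0.57 -> new Bin 2
  Item 0.47 -> new Bin 3
  Item 0.82 -> new Bin 4
  Item 0.74 -> new Bin 5
Total bins used = 5

5


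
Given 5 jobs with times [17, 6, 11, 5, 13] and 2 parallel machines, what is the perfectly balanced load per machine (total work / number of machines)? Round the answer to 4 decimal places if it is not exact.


Total processing time = 17 + 6 + 11 + 5 + 13 = 52
Number of machines = 2
Ideal balanced load = 52 / 2 = 26.0

26.0


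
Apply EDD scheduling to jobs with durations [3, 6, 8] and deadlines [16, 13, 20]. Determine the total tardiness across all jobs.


Sort by due date (EDD order): [(6, 13), (3, 16), (8, 20)]
Compute completion times and tardiness:
  Job 1: p=6, d=13, C=6, tardiness=max(0,6-13)=0
  Job 2: p=3, d=16, C=9, tardiness=max(0,9-16)=0
  Job 3: p=8, d=20, C=17, tardiness=max(0,17-20)=0
Total tardiness = 0

0


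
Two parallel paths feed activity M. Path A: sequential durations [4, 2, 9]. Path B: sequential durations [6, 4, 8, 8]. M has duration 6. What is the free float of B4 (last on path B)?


ES(B4) = sum of predecessors on chain B = 18
EF(B4) = ES + duration = 18 + 8 = 26
Successor of B4 is M. ES(M) = max(sum(A), sum(B)) = max(15, 26) = 26
Free float = ES(successor) - EF(current) = 26 - 26 = 0

0


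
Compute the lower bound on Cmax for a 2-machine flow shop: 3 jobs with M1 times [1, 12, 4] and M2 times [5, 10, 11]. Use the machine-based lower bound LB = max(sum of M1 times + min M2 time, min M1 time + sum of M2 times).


LB1 = sum(M1 times) + min(M2 times) = 17 + 5 = 22
LB2 = min(M1 times) + sum(M2 times) = 1 + 26 = 27
Lower bound = max(LB1, LB2) = max(22, 27) = 27

27


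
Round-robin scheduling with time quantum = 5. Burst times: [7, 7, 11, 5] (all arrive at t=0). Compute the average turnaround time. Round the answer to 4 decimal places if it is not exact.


Time quantum = 5
Execution trace:
  J1 runs 5 units, time = 5
  J2 runs 5 units, time = 10
  J3 runs 5 units, time = 15
  J4 runs 5 units, time = 20
  J1 runs 2 units, time = 22
  J2 runs 2 units, time = 24
  J3 runs 5 units, time = 29
  J3 runs 1 units, time = 30
Finish times: [22, 24, 30, 20]
Average turnaround = 96/4 = 24.0

24.0


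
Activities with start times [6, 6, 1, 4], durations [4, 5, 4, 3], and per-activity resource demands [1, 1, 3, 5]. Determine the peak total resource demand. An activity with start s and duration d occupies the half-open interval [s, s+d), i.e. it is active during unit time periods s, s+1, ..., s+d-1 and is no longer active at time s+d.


Each activity i is active on [start_i, start_i + duration_i).
Compute total resource usage per time slot:
  t=0: active resources = [], total = 0
  t=1: active resources = [3], total = 3
  t=2: active resources = [3], total = 3
  t=3: active resources = [3], total = 3
  t=4: active resources = [3, 5], total = 8
  t=5: active resources = [5], total = 5
  t=6: active resources = [1, 1, 5], total = 7
  t=7: active resources = [1, 1], total = 2
  t=8: active resources = [1, 1], total = 2
  t=9: active resources = [1, 1], total = 2
  t=10: active resources = [1], total = 1
Peak resource demand = 8

8


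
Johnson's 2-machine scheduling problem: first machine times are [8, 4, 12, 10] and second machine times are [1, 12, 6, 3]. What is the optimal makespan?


Apply Johnson's rule:
  Group 1 (a <= b): [(2, 4, 12)]
  Group 2 (a > b): [(3, 12, 6), (4, 10, 3), (1, 8, 1)]
Optimal job order: [2, 3, 4, 1]
Schedule:
  Job 2: M1 done at 4, M2 done at 16
  Job 3: M1 done at 16, M2 done at 22
  Job 4: M1 done at 26, M2 done at 29
  Job 1: M1 done at 34, M2 done at 35
Makespan = 35

35


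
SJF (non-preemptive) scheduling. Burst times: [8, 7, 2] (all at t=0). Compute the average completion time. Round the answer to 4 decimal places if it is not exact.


SJF order (ascending): [2, 7, 8]
Completion times:
  Job 1: burst=2, C=2
  Job 2: burst=7, C=9
  Job 3: burst=8, C=17
Average completion = 28/3 = 9.3333

9.3333


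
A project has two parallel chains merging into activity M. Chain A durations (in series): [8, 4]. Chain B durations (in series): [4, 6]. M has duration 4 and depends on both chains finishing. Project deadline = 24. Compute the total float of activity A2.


Forward pass: ES(A2) = sum of predecessors on chain A = 8
EF = ES + duration = 8 + 4 = 12
Backward pass: LF(M) = deadline = 24; LS(M) = 24 - 4 = 20
LF(A2) = LS(M) - sum(successors on chain A) = 20 - 0 = 20
LS = LF - duration = 20 - 4 = 16
Total float = LS - ES = 16 - 8 = 8

8


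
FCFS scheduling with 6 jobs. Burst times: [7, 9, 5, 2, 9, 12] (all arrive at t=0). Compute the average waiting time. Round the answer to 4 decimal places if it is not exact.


FCFS order (as given): [7, 9, 5, 2, 9, 12]
Waiting times:
  Job 1: wait = 0
  Job 2: wait = 7
  Job 3: wait = 16
  Job 4: wait = 21
  Job 5: wait = 23
  Job 6: wait = 32
Sum of waiting times = 99
Average waiting time = 99/6 = 16.5

16.5


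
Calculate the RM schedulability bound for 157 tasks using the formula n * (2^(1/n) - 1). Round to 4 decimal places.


Compute 2^(1/157) = 1.0044247104
Subtract 1: 1.0044247104 - 1 = 0.0044247104
Multiply by n: 157 * 0.0044247104 = 0.6946795328
Round to 4 dp: 0.6947

0.6947


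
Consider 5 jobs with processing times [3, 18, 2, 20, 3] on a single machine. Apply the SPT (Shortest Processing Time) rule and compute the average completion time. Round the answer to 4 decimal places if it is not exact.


Sort jobs by processing time (SPT order): [2, 3, 3, 18, 20]
Compute completion times sequentially:
  Job 1: processing = 2, completes at 2
  Job 2: processing = 3, completes at 5
  Job 3: processing = 3, completes at 8
  Job 4: processing = 18, completes at 26
  Job 5: processing = 20, completes at 46
Sum of completion times = 87
Average completion time = 87/5 = 17.4

17.4


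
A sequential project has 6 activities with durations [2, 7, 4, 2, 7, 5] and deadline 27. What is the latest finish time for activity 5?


LF(activity 5) = deadline - sum of successor durations
Successors: activities 6 through 6 with durations [5]
Sum of successor durations = 5
LF = 27 - 5 = 22

22


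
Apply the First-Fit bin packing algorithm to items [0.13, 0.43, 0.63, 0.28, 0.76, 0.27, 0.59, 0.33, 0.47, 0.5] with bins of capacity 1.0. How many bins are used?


Place items sequentially using First-Fit:
  Item 0.13 -> new Bin 1
  Item 0.43 -> Bin 1 (now 0.56)
  Item 0.63 -> new Bin 2
  Item 0.28 -> Bin 1 (now 0.84)
  Item 0.76 -> new Bin 3
  Item 0.27 -> Bin 2 (now 0.9)
  Item 0.59 -> new Bin 4
  Item 0.33 -> Bin 4 (now 0.92)
  Item 0.47 -> new Bin 5
  Item 0.5 -> Bin 5 (now 0.97)
Total bins used = 5

5


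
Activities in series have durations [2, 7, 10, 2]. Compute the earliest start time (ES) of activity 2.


Activity 2 starts after activities 1 through 1 complete.
Predecessor durations: [2]
ES = 2 = 2

2


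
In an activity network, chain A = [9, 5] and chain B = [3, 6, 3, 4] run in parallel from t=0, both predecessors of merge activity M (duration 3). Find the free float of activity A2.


ES(A2) = sum of predecessors on chain A = 9
EF(A2) = ES + duration = 9 + 5 = 14
Successor of A2 is M. ES(M) = max(sum(A), sum(B)) = max(14, 16) = 16
Free float = ES(successor) - EF(current) = 16 - 14 = 2

2


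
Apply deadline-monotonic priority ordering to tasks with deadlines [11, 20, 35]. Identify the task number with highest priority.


Sort tasks by relative deadline (ascending):
  Task 1: deadline = 11
  Task 2: deadline = 20
  Task 3: deadline = 35
Priority order (highest first): [1, 2, 3]
Highest priority task = 1

1


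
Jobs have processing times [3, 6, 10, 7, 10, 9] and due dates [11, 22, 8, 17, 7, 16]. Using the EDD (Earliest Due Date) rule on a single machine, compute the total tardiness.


Sort by due date (EDD order): [(10, 7), (10, 8), (3, 11), (9, 16), (7, 17), (6, 22)]
Compute completion times and tardiness:
  Job 1: p=10, d=7, C=10, tardiness=max(0,10-7)=3
  Job 2: p=10, d=8, C=20, tardiness=max(0,20-8)=12
  Job 3: p=3, d=11, C=23, tardiness=max(0,23-11)=12
  Job 4: p=9, d=16, C=32, tardiness=max(0,32-16)=16
  Job 5: p=7, d=17, C=39, tardiness=max(0,39-17)=22
  Job 6: p=6, d=22, C=45, tardiness=max(0,45-22)=23
Total tardiness = 88

88


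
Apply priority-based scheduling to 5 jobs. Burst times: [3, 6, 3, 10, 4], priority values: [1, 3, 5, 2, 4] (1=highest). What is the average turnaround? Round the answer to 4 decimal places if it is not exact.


Sort by priority (ascending = highest first):
Order: [(1, 3), (2, 10), (3, 6), (4, 4), (5, 3)]
Completion times:
  Priority 1, burst=3, C=3
  Priority 2, burst=10, C=13
  Priority 3, burst=6, C=19
  Priority 4, burst=4, C=23
  Priority 5, burst=3, C=26
Average turnaround = 84/5 = 16.8

16.8


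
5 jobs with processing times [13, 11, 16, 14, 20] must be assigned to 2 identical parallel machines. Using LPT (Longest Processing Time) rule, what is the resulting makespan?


Sort jobs in decreasing order (LPT): [20, 16, 14, 13, 11]
Assign each job to the least loaded machine:
  Machine 1: jobs [20, 13], load = 33
  Machine 2: jobs [16, 14, 11], load = 41
Makespan = max load = 41

41


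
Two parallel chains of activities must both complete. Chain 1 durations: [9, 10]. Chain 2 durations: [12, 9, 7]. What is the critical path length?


Path A total = 9 + 10 = 19
Path B total = 12 + 9 + 7 = 28
Critical path = longest path = max(19, 28) = 28

28


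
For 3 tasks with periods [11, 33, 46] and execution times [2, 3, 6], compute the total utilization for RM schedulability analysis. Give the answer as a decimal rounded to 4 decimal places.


Compute individual utilizations (exact fractions):
  Task 1: C/T = 2/11 (approx. 0.1818)
  Task 2: C/T = 3/33 = 1/11 (approx. 0.0909)
  Task 3: C/T = 6/46 = 3/23 (approx. 0.1304)
Total utilization U = 2/11 + 1/11 + 3/23 = 102/253
Rounded to 4 decimal places: U = 0.4032
RM (Liu & Layland) bound for 3 tasks = 0.779763; compare with U = 102/253 (approx. 0.403162)
U <= bound, so schedulable by RM sufficient condition.

0.4032


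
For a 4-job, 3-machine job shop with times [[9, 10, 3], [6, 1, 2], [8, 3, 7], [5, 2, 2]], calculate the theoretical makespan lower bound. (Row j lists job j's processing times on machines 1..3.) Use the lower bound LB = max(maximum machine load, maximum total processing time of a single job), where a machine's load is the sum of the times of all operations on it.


Machine loads:
  Machine 1: 9 + 6 + 8 + 5 = 28
  Machine 2: 10 + 1 + 3 + 2 = 16
  Machine 3: 3 + 2 + 7 + 2 = 14
Max machine load = 28
Job totals:
  Job 1: 22
  Job 2: 9
  Job 3: 18
  Job 4: 9
Max job total = 22
Lower bound = max(28, 22) = 28

28


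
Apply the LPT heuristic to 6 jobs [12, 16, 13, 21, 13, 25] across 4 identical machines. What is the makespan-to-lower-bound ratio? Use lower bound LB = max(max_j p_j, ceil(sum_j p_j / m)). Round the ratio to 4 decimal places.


LPT order: [25, 21, 16, 13, 13, 12]
Machine loads after assignment: [25, 21, 28, 26]
LPT makespan = 28
Lower bound = max(max_job, ceil(total/4)) = max(25, 25) = 25
Ratio = 28 / 25 = 1.12

1.12


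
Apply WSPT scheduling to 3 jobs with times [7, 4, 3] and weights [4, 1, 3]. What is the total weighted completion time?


Compute p/w ratios and sort ascending (WSPT): [(3, 3), (7, 4), (4, 1)]
Compute weighted completion times:
  Job (p=3,w=3): C=3, w*C=3*3=9
  Job (p=7,w=4): C=10, w*C=4*10=40
  Job (p=4,w=1): C=14, w*C=1*14=14
Total weighted completion time = 63

63


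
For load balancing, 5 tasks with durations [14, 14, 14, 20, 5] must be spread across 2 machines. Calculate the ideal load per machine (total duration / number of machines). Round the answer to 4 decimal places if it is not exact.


Total processing time = 14 + 14 + 14 + 20 + 5 = 67
Number of machines = 2
Ideal balanced load = 67 / 2 = 33.5

33.5


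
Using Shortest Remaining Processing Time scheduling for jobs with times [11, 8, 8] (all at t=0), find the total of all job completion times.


Since all jobs arrive at t=0, SRPT equals SPT ordering.
SPT order: [8, 8, 11]
Completion times:
  Job 1: p=8, C=8
  Job 2: p=8, C=16
  Job 3: p=11, C=27
Total completion time = 8 + 16 + 27 = 51

51


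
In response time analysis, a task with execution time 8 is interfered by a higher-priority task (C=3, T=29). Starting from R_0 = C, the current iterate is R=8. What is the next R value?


R_next = C + ceil(R_prev / T_hp) * C_hp
ceil(8 / 29) = ceil(0.2759) = 1
Interference = 1 * 3 = 3
R_next = 8 + 3 = 11

11


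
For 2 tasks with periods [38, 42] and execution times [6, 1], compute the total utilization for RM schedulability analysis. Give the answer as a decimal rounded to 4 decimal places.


Compute individual utilizations (exact fractions):
  Task 1: C/T = 6/38 = 3/19 (approx. 0.1579)
  Task 2: C/T = 1/42 (approx. 0.0238)
Total utilization U = 3/19 + 1/42 = 145/798
Rounded to 4 decimal places: U = 0.1817
RM (Liu & Layland) bound for 2 tasks = 0.828427; compare with U = 145/798 (approx. 0.181704)
U <= bound, so schedulable by RM sufficient condition.

0.1817


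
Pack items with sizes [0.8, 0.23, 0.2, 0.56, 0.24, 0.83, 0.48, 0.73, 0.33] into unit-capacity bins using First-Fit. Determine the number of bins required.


Place items sequentially using First-Fit:
  Item 0.8 -> new Bin 1
  Item 0.23 -> new Bin 2
  Item 0.2 -> Bin 1 (now 1.0)
  Item 0.56 -> Bin 2 (now 0.79)
  Item 0.24 -> new Bin 3
  Item 0.83 -> new Bin 4
  Item 0.48 -> Bin 3 (now 0.72)
  Item 0.73 -> new Bin 5
  Item 0.33 -> new Bin 6
Total bins used = 6

6


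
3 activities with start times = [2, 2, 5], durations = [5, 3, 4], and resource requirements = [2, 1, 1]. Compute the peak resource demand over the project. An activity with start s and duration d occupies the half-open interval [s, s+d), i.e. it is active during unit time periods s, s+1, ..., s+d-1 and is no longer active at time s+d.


Each activity i is active on [start_i, start_i + duration_i).
Compute total resource usage per time slot:
  t=0: active resources = [], total = 0
  t=1: active resources = [], total = 0
  t=2: active resources = [2, 1], total = 3
  t=3: active resources = [2, 1], total = 3
  t=4: active resources = [2, 1], total = 3
  t=5: active resources = [2, 1], total = 3
  t=6: active resources = [2, 1], total = 3
  t=7: active resources = [1], total = 1
  t=8: active resources = [1], total = 1
Peak resource demand = 3

3
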